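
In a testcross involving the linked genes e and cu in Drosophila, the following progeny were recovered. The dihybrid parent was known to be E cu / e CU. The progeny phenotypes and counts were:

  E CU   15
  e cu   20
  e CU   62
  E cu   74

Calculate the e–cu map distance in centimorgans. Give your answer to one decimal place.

20.5 centimorgans

The recombinant classes are E CU and e cu: 15 + 20 = 35.
Recombination frequency = 35/171 = 0.2047 ≈ 20.5%, i.e. 20.5 centimorgans.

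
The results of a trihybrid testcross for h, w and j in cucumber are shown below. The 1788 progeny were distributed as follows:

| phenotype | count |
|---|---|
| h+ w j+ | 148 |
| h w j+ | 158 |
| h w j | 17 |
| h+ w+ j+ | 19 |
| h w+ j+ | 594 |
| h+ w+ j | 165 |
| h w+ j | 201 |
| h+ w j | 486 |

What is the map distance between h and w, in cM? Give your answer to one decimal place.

20.1 cM

The two most frequent reciprocal classes, h w+ j+ and h+ w j, are the parental types, so the F1 was h w+ j+ / h+ w j.
The two rarest classes, h+ w+ j+ and h w j, are the double crossovers. Comparing them with the parentals, only the h allele has switched, so h is the middle locus and the order is w – h – j.
Crossovers in the w–h interval produce the single-crossover classes h w j+ and h+ w+ j (158 + 165 = 323) plus the double crossovers (36).
RF(w–h) = (323 + 36) / 1788 = 359/1788 = 0.2008 → 20.1 cM.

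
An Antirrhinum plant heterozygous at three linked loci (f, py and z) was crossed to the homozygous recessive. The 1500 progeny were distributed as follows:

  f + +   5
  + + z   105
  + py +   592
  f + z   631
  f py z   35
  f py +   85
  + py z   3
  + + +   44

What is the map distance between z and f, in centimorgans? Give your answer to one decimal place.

The two most frequent reciprocal classes, + py + and f + z, are the parental types, so the F1 was + py + / f + z.
The two rarest classes, + py z and f + +, are the double crossovers. Comparing them with the parentals, only the z allele has switched, so z is the middle locus and the order is py – z – f.
Crossovers in the z–f interval produce the single-crossover classes f py + and + + z (85 + 105 = 190) plus the double crossovers (8).
RF(z–f) = (190 + 8) / 1500 = 198/1500 = 0.1320 → 13.2 centimorgans.

13.2 centimorgans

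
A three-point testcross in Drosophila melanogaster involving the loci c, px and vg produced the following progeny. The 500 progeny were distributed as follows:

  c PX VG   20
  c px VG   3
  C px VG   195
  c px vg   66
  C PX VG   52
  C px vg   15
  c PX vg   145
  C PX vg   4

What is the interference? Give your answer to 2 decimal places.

0.33

The two most frequent reciprocal classes, C px VG and c PX vg, are the parental types, so the F1 was C px VG / c PX vg.
The two rarest classes, c px VG and C PX vg, are the double crossovers. Comparing them with the parentals, only the c allele has switched, so c is the middle locus and the order is vg – c – px.
vg–c: (35 + 7)/500 = 0.0840; c–px: (118 + 7)/500 = 0.2500.
Expected DCO frequency = 0.0840 × 0.2500 ≈ 0.02100; observed = 7/500 ≈ 0.01400.
Coefficient of coincidence = 0.01400/0.02100 ≈ 0.67; interference = 1 − 0.67 = 0.33.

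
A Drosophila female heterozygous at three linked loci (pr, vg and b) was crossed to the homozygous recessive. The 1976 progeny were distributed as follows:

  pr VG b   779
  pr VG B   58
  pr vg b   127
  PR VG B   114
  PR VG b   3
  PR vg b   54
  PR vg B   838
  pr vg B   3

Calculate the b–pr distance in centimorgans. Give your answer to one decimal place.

6.0 centimorgans

The two most frequent reciprocal classes, pr VG b and PR vg B, are the parental types, so the F1 was pr VG b / PR vg B.
The two rarest classes, PR VG b and pr vg B, are the double crossovers. Comparing them with the parentals, only the pr allele has switched, so pr is the middle locus and the order is b – pr – vg.
Crossovers in the b–pr interval produce the single-crossover classes pr VG B and PR vg b (58 + 54 = 112) plus the double crossovers (6).
RF(b–pr) = (112 + 6) / 1976 = 118/1976 = 0.0597 → 6.0 centimorgans.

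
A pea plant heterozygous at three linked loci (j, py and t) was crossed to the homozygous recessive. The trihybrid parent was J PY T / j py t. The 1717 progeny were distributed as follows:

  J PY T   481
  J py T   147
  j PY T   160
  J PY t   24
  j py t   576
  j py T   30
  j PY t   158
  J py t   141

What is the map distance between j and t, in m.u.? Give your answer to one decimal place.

20.7 m.u.

The two rarest classes, J PY t and j py T, are the double crossovers. Comparing them with the parentals, only the t allele has switched, so t is the middle locus and the order is j – t – py.
Crossovers in the j–t interval produce the single-crossover classes j PY T and J py t (160 + 141 = 301) plus the double crossovers (54).
RF(j–t) = (301 + 54) / 1717 = 355/1717 = 0.2068 → 20.7 m.u.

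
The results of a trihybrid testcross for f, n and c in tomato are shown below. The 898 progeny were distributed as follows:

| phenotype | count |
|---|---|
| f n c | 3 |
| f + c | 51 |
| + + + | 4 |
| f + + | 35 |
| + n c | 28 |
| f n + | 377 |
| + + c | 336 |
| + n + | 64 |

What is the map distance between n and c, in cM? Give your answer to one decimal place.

The two most frequent reciprocal classes, f n + and + + c, are the parental types, so the F1 was f n + / + + c.
The two rarest classes, f n c and + + +, are the double crossovers. Comparing them with the parentals, only the c allele has switched, so c is the middle locus and the order is n – c – f.
Crossovers in the n–c interval produce the single-crossover classes f + + and + n c (35 + 28 = 63) plus the double crossovers (7).
RF(n–c) = (63 + 7) / 898 = 70/898 = 0.0780 → 7.8 cM.

7.8 cM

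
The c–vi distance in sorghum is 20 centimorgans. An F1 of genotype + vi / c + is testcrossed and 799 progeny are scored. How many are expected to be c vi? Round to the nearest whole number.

A map distance of 20 centimorgans corresponds to a recombination frequency of 0.200.
The F1 is + vi / c +, so c vi is a recombinant gamete class with expected frequency r/2 = 0.200/2 = 0.1000.
Expected number = 0.1000 × 799 = 79.90 ≈ 80.

80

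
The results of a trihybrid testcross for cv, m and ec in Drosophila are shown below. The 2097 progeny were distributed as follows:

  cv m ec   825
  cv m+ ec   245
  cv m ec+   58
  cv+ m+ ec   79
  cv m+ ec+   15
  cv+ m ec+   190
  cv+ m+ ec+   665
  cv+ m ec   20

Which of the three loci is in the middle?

cv

The two most frequent reciprocal classes, cv m ec and cv+ m+ ec+, are the parental types, so the F1 was cv m ec / cv+ m+ ec+.
The two rarest classes, cv+ m ec and cv m+ ec+, are the double crossovers. Comparing them with the parentals, only the cv allele has switched, so cv is the middle locus and the order is ec – cv – m.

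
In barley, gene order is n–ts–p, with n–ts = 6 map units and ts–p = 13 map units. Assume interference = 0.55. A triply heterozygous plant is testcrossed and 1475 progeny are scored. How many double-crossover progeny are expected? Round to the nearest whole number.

Map distances give recombination frequencies of 0.060 and 0.130 for the two intervals.
With interference 0.55 (so coincidence = 0.45), expected double-crossover frequency = 0.060 × 0.130 × 0.45 = 0.00351.
Expected number = 0.00351 × 1475 = 5.18 ≈ 5.

5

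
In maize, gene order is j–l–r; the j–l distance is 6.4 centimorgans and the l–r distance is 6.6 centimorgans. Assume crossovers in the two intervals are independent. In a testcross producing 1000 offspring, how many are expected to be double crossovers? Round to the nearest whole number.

4

Map distances give recombination frequencies of 0.064 and 0.066 for the two intervals.
With no interference, expected double-crossover frequency = 0.064 × 0.066 = 0.00422.
Expected number = 0.00422 × 1000 = 4.22 ≈ 4.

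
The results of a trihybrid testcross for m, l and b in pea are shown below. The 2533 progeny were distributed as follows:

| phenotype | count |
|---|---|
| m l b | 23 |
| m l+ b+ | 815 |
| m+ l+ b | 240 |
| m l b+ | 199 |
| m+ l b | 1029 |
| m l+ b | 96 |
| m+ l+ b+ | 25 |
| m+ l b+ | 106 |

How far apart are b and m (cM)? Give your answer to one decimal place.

9.9 cM

The two most frequent reciprocal classes, m l+ b+ and m+ l b, are the parental types, so the F1 was m l+ b+ / m+ l b.
The two rarest classes, m+ l+ b+ and m l b, are the double crossovers. Comparing them with the parentals, only the m allele has switched, so m is the middle locus and the order is l – m – b.
Crossovers in the m–b interval produce the single-crossover classes m l+ b and m+ l b+ (96 + 106 = 202) plus the double crossovers (48).
RF(m–b) = (202 + 48) / 2533 = 250/2533 = 0.0987 → 9.9 cM.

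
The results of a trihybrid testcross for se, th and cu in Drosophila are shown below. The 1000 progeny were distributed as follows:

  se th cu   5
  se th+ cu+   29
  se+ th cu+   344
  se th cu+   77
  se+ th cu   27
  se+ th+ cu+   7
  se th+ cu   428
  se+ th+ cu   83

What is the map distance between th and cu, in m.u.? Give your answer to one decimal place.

The two most frequent reciprocal classes, se th+ cu and se+ th cu+, are the parental types, so the F1 was se th+ cu / se+ th cu+.
The two rarest classes, se th cu and se+ th+ cu+, are the double crossovers. Comparing them with the parentals, only the th allele has switched, so th is the middle locus and the order is se – th – cu.
Crossovers in the th–cu interval produce the single-crossover classes se th+ cu+ and se+ th cu (29 + 27 = 56) plus the double crossovers (12).
RF(th–cu) = (56 + 12) / 1000 = 68/1000 = 0.0680 → 6.8 m.u.

6.8 m.u.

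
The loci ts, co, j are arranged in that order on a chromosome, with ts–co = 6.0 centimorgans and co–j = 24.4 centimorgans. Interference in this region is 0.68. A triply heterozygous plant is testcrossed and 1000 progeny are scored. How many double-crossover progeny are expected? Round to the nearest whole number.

Map distances give recombination frequencies of 0.060 and 0.244 for the two intervals.
With interference 0.68 (so coincidence = 0.32), expected double-crossover frequency = 0.060 × 0.244 × 0.32 = 0.00468.
Expected number = 0.00468 × 1000 = 4.68 ≈ 5.

5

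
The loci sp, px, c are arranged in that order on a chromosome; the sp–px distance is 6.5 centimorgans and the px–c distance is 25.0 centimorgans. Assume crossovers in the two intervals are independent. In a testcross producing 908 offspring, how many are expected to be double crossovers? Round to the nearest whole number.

15

Map distances give recombination frequencies of 0.065 and 0.250 for the two intervals.
With no interference, expected double-crossover frequency = 0.065 × 0.250 = 0.01625.
Expected number = 0.01625 × 908 = 14.76 ≈ 15.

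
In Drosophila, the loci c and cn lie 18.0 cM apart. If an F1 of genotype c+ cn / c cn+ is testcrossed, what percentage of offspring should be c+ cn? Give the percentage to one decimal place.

41.0%

A map distance of 18.0 cM corresponds to a recombination frequency of 0.180.
The F1 is c+ cn / c cn+, so c+ cn is a parental gamete class with expected frequency (1 − r)/2 = 0.820/2 = 0.4100.
That is 0.4100 = 41.0% of the progeny.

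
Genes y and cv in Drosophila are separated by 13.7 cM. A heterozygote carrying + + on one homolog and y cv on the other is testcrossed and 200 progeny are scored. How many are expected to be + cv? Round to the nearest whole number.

14

A map distance of 13.7 cM corresponds to a recombination frequency of 0.137.
The F1 is + + / y cv, so + cv is a recombinant gamete class with expected frequency r/2 = 0.137/2 = 0.0685.
Expected number = 0.0685 × 200 = 13.70 ≈ 14.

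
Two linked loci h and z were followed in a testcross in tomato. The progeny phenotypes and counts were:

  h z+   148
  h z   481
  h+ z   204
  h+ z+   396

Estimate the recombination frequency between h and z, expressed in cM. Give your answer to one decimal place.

The two most frequent classes, h+ z+ (396) and h z (481), are the parental types, so the F1 was h+ z+ / h z.
The recombinant classes are h+ z and h z+: 204 + 148 = 352.
Recombination frequency = 352/1229 = 0.2864 ≈ 28.6%, i.e. 28.6 cM.

28.6 cM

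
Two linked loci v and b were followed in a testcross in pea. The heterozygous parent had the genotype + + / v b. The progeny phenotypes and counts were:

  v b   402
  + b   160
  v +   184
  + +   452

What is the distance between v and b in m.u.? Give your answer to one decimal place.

28.7 m.u.

The recombinant classes are + b and v +: 160 + 184 = 344.
Recombination frequency = 344/1198 = 0.2871 ≈ 28.7%, i.e. 28.7 m.u.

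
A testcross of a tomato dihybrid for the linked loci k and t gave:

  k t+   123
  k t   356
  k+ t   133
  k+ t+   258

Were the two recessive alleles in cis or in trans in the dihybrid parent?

The two most frequent classes are k+ t+ (258) and k t (356); these are the parental (non-recombinant) types.
So the F1 carried k+ t+ on one chromosome and k t on the other — the recessive alleles are on the same chromosome (cis / coupling).

cis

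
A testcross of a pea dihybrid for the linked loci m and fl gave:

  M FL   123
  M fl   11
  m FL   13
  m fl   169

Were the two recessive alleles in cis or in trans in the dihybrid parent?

The two most frequent classes are M FL (123) and m fl (169); these are the parental (non-recombinant) types.
So the F1 carried M FL on one chromosome and m fl on the other — the recessive alleles are on the same chromosome (cis / coupling).

cis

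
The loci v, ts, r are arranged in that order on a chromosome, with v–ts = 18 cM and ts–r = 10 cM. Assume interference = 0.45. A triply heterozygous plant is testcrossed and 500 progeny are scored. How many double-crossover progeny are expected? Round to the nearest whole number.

Map distances give recombination frequencies of 0.180 and 0.100 for the two intervals.
With interference 0.45 (so coincidence = 0.55), expected double-crossover frequency = 0.180 × 0.100 × 0.55 = 0.00990.
Expected number = 0.00990 × 500 = 4.95 ≈ 5.

5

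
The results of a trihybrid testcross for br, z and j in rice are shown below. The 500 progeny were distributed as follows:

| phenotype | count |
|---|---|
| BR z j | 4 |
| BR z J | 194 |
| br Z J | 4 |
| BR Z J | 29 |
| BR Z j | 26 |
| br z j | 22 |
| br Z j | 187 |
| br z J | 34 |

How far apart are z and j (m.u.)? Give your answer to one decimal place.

11.8 m.u.

The two most frequent reciprocal classes, br Z j and BR z J, are the parental types, so the F1 was br Z j / BR z J.
The two rarest classes, br Z J and BR z j, are the double crossovers. Comparing them with the parentals, only the j allele has switched, so j is the middle locus and the order is br – j – z.
Crossovers in the j–z interval produce the single-crossover classes br z j and BR Z J (22 + 29 = 51) plus the double crossovers (8).
RF(j–z) = (51 + 8) / 500 = 59/500 = 0.1180 → 11.8 m.u.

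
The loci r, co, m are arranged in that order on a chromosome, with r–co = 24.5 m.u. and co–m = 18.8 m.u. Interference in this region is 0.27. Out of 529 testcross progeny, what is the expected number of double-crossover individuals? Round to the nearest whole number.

18

Map distances give recombination frequencies of 0.245 and 0.188 for the two intervals.
With interference 0.27 (so coincidence = 0.73), expected double-crossover frequency = 0.245 × 0.188 × 0.73 = 0.03362.
Expected number = 0.03362 × 529 = 17.79 ≈ 18.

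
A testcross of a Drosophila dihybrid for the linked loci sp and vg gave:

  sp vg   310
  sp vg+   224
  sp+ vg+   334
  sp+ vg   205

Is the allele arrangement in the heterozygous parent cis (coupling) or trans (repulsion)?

The two most frequent classes are sp+ vg+ (334) and sp vg (310); these are the parental (non-recombinant) types.
So the F1 carried sp+ vg+ on one chromosome and sp vg on the other — the recessive alleles are on the same chromosome (cis / coupling).

cis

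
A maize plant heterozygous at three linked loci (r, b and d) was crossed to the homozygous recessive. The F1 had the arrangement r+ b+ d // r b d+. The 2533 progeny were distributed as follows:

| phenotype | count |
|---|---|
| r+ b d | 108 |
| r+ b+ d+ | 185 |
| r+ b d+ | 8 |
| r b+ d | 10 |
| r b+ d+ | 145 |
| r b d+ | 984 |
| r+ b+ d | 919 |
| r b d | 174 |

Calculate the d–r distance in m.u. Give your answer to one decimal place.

The two rarest classes, r b+ d and r+ b d+, are the double crossovers. Comparing them with the parentals, only the r allele has switched, so r is the middle locus and the order is d – r – b.
Crossovers in the d–r interval produce the single-crossover classes r+ b+ d+ and r b d (185 + 174 = 359) plus the double crossovers (18).
RF(d–r) = (359 + 18) / 2533 = 377/2533 = 0.1488 → 14.9 m.u.

14.9 m.u.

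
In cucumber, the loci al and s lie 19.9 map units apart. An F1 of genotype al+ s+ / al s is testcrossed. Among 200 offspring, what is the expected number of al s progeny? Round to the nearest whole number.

A map distance of 19.9 map units corresponds to a recombination frequency of 0.199.
The F1 is al+ s+ / al s, so al s is a parental gamete class with expected frequency (1 − r)/2 = 0.801/2 = 0.4005.
Expected number = 0.4005 × 200 = 80.10 ≈ 80.

80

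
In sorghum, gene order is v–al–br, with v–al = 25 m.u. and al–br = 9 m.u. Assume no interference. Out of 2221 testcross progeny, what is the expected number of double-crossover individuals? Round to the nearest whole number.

50

Map distances give recombination frequencies of 0.250 and 0.090 for the two intervals.
With no interference, expected double-crossover frequency = 0.250 × 0.090 = 0.02250.
Expected number = 0.02250 × 2221 = 49.97 ≈ 50.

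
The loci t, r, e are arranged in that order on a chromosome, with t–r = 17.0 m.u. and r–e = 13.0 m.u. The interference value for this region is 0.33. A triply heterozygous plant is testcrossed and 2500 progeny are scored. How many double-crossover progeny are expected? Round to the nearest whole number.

37

Map distances give recombination frequencies of 0.170 and 0.130 for the two intervals.
With interference 0.33 (so coincidence = 0.67), expected double-crossover frequency = 0.170 × 0.130 × 0.67 = 0.01481.
Expected number = 0.01481 × 2500 = 37.02 ≈ 37.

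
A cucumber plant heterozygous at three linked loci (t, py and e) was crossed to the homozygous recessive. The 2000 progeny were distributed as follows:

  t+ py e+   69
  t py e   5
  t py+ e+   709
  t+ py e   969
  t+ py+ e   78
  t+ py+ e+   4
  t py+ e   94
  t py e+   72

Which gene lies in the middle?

The two most frequent reciprocal classes, t+ py e and t py+ e+, are the parental types, so the F1 was t+ py e / t py+ e+.
The two rarest classes, t py e and t+ py+ e+, are the double crossovers. Comparing them with the parentals, only the t allele has switched, so t is the middle locus and the order is py – t – e.

t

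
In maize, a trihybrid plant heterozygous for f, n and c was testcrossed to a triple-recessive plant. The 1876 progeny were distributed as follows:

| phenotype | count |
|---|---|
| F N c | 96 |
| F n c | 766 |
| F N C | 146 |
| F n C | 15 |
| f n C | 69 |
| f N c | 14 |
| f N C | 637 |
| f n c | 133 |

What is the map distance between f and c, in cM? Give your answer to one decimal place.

16.4 cM

The two most frequent reciprocal classes, F n c and f N C, are the parental types, so the F1 was F n c / f N C.
The two rarest classes, F n C and f N c, are the double crossovers. Comparing them with the parentals, only the c allele has switched, so c is the middle locus and the order is n – c – f.
Crossovers in the c–f interval produce the single-crossover classes f n c and F N C (133 + 146 = 279) plus the double crossovers (29).
RF(c–f) = (279 + 29) / 1876 = 308/1876 = 0.1642 → 16.4 cM.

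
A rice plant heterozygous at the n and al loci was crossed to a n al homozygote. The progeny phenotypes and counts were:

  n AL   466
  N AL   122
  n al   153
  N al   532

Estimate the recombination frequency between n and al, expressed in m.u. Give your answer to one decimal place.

21.6 m.u.

The two most frequent classes, N al (532) and n AL (466), are the parental types, so the F1 was N al / n AL.
The recombinant classes are N AL and n al: 122 + 153 = 275.
Recombination frequency = 275/1273 = 0.2160 ≈ 21.6%, i.e. 21.6 m.u.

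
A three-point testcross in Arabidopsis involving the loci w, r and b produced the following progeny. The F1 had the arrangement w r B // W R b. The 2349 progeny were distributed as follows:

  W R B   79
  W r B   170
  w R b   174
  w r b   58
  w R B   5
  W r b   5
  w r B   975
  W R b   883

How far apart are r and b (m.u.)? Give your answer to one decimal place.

6.3 m.u.

The two rarest classes, w R B and W r b, are the double crossovers. Comparing them with the parentals, only the r allele has switched, so r is the middle locus and the order is w – r – b.
Crossovers in the r–b interval produce the single-crossover classes w r b and W R B (58 + 79 = 137) plus the double crossovers (10).
RF(r–b) = (137 + 10) / 2349 = 147/2349 = 0.0626 → 6.3 m.u.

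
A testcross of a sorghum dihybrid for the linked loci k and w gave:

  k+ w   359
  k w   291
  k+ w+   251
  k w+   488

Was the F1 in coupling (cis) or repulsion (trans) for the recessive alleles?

trans

The two most frequent classes are k+ w (359) and k w+ (488); these are the parental (non-recombinant) types.
So the F1 carried k+ w on one chromosome and k w+ on the other — the recessive alleles are on opposite chromosomes (trans / repulsion).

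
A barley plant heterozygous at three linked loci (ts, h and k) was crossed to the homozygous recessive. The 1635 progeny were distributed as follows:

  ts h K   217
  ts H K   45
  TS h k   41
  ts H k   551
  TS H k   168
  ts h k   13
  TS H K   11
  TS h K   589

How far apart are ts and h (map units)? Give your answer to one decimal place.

25.0 map units

The two most frequent reciprocal classes, ts H k and TS h K, are the parental types, so the F1 was ts H k / TS h K.
The two rarest classes, ts h k and TS H K, are the double crossovers. Comparing them with the parentals, only the h allele has switched, so h is the middle locus and the order is k – h – ts.
Crossovers in the h–ts interval produce the single-crossover classes TS H k and ts h K (168 + 217 = 385) plus the double crossovers (24).
RF(h–ts) = (385 + 24) / 1635 = 409/1635 = 0.2502 → 25.0 map units.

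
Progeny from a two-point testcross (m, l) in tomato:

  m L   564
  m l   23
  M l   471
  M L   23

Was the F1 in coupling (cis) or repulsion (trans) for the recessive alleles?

The two most frequent classes are M l (471) and m L (564); these are the parental (non-recombinant) types.
So the F1 carried M l on one chromosome and m L on the other — the recessive alleles are on opposite chromosomes (trans / repulsion).

trans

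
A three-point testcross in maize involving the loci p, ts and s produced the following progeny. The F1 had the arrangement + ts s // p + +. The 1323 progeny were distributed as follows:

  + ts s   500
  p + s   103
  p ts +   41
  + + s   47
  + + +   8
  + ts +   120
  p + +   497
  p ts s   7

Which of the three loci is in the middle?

The two rarest classes, p ts s and + + +, are the double crossovers. Comparing them with the parentals, only the p allele has switched, so p is the middle locus and the order is s – p – ts.

p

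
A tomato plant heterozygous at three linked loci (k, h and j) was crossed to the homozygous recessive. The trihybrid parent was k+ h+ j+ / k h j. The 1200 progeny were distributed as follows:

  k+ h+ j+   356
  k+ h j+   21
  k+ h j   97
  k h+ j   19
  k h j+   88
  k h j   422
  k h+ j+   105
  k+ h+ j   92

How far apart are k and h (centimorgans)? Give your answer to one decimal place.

The two rarest classes, k+ h j+ and k h+ j, are the double crossovers. Comparing them with the parentals, only the h allele has switched, so h is the middle locus and the order is j – h – k.
Crossovers in the h–k interval produce the single-crossover classes k h+ j+ and k+ h j (105 + 97 = 202) plus the double crossovers (40).
RF(h–k) = (202 + 40) / 1200 = 242/1200 = 0.2017 → 20.2 centimorgans.

20.2 centimorgans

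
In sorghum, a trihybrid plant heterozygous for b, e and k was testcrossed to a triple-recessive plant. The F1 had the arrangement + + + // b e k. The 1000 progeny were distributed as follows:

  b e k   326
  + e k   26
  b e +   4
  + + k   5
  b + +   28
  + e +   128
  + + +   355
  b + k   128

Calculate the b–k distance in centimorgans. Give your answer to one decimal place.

6.3 centimorgans

The two rarest classes, + + k and b e +, are the double crossovers. Comparing them with the parentals, only the k allele has switched, so k is the middle locus and the order is b – k – e.
Crossovers in the b–k interval produce the single-crossover classes b + + and + e k (28 + 26 = 54) plus the double crossovers (9).
RF(b–k) = (54 + 9) / 1000 = 63/1000 = 0.0630 → 6.3 centimorgans.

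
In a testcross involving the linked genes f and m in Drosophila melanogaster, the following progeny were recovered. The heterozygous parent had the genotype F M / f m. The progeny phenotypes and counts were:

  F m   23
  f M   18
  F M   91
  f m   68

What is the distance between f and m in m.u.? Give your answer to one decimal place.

20.5 m.u.

The recombinant classes are F m and f M: 23 + 18 = 41.
Recombination frequency = 41/200 = 0.2050 ≈ 20.5%, i.e. 20.5 m.u.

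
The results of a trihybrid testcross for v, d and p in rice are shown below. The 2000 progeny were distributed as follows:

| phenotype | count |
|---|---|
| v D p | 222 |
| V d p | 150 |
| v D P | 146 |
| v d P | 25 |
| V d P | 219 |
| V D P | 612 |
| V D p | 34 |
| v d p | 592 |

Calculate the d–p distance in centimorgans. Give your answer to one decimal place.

The two most frequent reciprocal classes, V D P and v d p, are the parental types, so the F1 was V D P / v d p.
The two rarest classes, V D p and v d P, are the double crossovers. Comparing them with the parentals, only the p allele has switched, so p is the middle locus and the order is d – p – v.
Crossovers in the d–p interval produce the single-crossover classes V d P and v D p (219 + 222 = 441) plus the double crossovers (59).
RF(d–p) = (441 + 59) / 2000 = 500/2000 = 0.2500 → 25.0 centimorgans.

25.0 centimorgans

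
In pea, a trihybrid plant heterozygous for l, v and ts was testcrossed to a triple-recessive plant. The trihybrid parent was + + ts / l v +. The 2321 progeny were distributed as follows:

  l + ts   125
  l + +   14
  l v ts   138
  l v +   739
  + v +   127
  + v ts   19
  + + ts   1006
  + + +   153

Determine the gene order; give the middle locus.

The two rarest classes, + v ts and l + +, are the double crossovers. Comparing them with the parentals, only the v allele has switched, so v is the middle locus and the order is ts – v – l.

v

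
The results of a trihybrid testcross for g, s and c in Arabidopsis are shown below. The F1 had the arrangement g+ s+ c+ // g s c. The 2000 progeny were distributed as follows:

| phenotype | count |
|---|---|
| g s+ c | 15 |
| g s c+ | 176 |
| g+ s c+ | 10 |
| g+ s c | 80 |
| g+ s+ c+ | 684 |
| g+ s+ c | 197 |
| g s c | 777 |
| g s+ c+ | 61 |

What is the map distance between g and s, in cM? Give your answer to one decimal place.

8.3 cM

The two rarest classes, g+ s c+ and g s+ c, are the double crossovers. Comparing them with the parentals, only the s allele has switched, so s is the middle locus and the order is g – s – c.
Crossovers in the g–s interval produce the single-crossover classes g s+ c+ and g+ s c (61 + 80 = 141) plus the double crossovers (25).
RF(g–s) = (141 + 25) / 2000 = 166/2000 = 0.0830 → 8.3 cM.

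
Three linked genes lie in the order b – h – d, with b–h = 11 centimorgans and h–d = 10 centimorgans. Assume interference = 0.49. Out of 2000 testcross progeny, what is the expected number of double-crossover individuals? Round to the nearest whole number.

11

Map distances give recombination frequencies of 0.110 and 0.100 for the two intervals.
With interference 0.49 (so coincidence = 0.51), expected double-crossover frequency = 0.110 × 0.100 × 0.51 = 0.00561.
Expected number = 0.00561 × 2000 = 11.22 ≈ 11.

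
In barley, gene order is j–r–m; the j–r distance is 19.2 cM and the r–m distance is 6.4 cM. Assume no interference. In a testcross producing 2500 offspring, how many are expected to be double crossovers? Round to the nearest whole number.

Map distances give recombination frequencies of 0.192 and 0.064 for the two intervals.
With no interference, expected double-crossover frequency = 0.192 × 0.064 = 0.01229.
Expected number = 0.01229 × 2500 = 30.72 ≈ 31.

31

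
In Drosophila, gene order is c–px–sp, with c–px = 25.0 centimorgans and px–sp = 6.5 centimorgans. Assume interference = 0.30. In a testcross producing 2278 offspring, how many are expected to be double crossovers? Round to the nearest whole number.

Map distances give recombination frequencies of 0.250 and 0.065 for the two intervals.
With interference 0.30 (so coincidence = 0.70), expected double-crossover frequency = 0.250 × 0.065 × 0.70 = 0.01137.
Expected number = 0.01137 × 2278 = 25.91 ≈ 26.

26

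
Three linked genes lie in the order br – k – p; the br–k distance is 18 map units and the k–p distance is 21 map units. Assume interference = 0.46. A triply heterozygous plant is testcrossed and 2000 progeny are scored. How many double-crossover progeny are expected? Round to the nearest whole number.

41

Map distances give recombination frequencies of 0.180 and 0.210 for the two intervals.
With interference 0.46 (so coincidence = 0.54), expected double-crossover frequency = 0.180 × 0.210 × 0.54 = 0.02041.
Expected number = 0.02041 × 2000 = 40.82 ≈ 41.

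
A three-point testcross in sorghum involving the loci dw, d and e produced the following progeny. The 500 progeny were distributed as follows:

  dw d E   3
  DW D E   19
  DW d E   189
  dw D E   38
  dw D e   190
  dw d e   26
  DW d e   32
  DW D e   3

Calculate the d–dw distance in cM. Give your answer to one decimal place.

The two most frequent reciprocal classes, dw D e and DW d E, are the parental types, so the F1 was dw D e / DW d E.
The two rarest classes, DW D e and dw d E, are the double crossovers. Comparing them with the parentals, only the dw allele has switched, so dw is the middle locus and the order is d – dw – e.
Crossovers in the d–dw interval produce the single-crossover classes dw d e and DW D E (26 + 19 = 45) plus the double crossovers (6).
RF(d–dw) = (45 + 6) / 500 = 51/500 = 0.1020 → 10.2 cM.

10.2 cM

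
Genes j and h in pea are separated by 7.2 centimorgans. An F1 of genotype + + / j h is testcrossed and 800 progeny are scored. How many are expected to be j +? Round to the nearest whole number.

29

A map distance of 7.2 centimorgans corresponds to a recombination frequency of 0.072.
The F1 is + + / j h, so j + is a recombinant gamete class with expected frequency r/2 = 0.072/2 = 0.0360.
Expected number = 0.0360 × 800 = 28.80 ≈ 29.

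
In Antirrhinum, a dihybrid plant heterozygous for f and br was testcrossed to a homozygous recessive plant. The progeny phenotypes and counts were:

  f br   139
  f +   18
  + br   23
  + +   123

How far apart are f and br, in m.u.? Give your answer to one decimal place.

13.5 m.u.

The two most frequent classes, + + (123) and f br (139), are the parental types, so the F1 was + + / f br.
The recombinant classes are + br and f +: 23 + 18 = 41.
Recombination frequency = 41/303 = 0.1353 ≈ 13.5%, i.e. 13.5 m.u.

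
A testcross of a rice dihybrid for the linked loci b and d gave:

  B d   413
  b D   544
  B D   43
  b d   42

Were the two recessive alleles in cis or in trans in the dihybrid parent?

The two most frequent classes are B d (413) and b D (544); these are the parental (non-recombinant) types.
So the F1 carried B d on one chromosome and b D on the other — the recessive alleles are on opposite chromosomes (trans / repulsion).

trans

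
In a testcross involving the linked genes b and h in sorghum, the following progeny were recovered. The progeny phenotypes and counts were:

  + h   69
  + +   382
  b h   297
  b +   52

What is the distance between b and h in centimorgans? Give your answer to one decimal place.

The two most frequent classes, + + (382) and b h (297), are the parental types, so the F1 was + + / b h.
The recombinant classes are + h and b +: 69 + 52 = 121.
Recombination frequency = 121/800 = 0.1512 ≈ 15.1%, i.e. 15.1 centimorgans.

15.1 centimorgans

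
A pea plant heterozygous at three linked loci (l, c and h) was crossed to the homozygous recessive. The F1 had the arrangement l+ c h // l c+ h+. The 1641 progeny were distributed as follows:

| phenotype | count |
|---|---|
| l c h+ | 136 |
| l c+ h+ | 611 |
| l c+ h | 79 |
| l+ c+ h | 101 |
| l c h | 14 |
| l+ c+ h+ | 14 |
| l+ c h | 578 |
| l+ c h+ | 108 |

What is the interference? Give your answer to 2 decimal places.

The two rarest classes, l c h and l+ c+ h+, are the double crossovers. Comparing them with the parentals, only the l allele has switched, so l is the middle locus and the order is h – l – c.
h–l: (187 + 28)/1641 = 0.1310; l–c: (237 + 28)/1641 = 0.1615.
Expected DCO frequency = 0.1310 × 0.1615 ≈ 0.02116; observed = 28/1641 ≈ 0.01706.
Coefficient of coincidence = 0.01706/0.02116 ≈ 0.81; interference = 1 − 0.81 = 0.19.

0.19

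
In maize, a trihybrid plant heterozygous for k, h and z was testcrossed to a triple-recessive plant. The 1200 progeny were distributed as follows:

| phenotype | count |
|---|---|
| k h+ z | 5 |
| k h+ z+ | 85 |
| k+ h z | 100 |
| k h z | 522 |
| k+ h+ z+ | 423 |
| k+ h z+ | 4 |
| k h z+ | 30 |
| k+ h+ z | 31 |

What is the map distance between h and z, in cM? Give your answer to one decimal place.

The two most frequent reciprocal classes, k+ h+ z+ and k h z, are the parental types, so the F1 was k+ h+ z+ / k h z.
The two rarest classes, k+ h z+ and k h+ z, are the double crossovers. Comparing them with the parentals, only the h allele has switched, so h is the middle locus and the order is k – h – z.
Crossovers in the h–z interval produce the single-crossover classes k+ h+ z and k h z+ (31 + 30 = 61) plus the double crossovers (9).
RF(h–z) = (61 + 9) / 1200 = 70/1200 = 0.0583 → 5.8 cM.

5.8 cM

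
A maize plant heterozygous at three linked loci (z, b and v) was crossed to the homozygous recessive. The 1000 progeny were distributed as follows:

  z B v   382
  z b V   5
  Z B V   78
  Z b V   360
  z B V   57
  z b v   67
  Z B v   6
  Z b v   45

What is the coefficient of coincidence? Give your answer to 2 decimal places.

The two most frequent reciprocal classes, z B v and Z b V, are the parental types, so the F1 was z B v / Z b V.
The two rarest classes, Z B v and z b V, are the double crossovers. Comparing them with the parentals, only the z allele has switched, so z is the middle locus and the order is v – z – b.
v–z: (102 + 11)/1000 = 0.1130; z–b: (145 + 11)/1000 = 0.1560.
Expected DCO frequency = 0.1130 × 0.1560 ≈ 0.01763; observed = 11/1000 ≈ 0.01100.
Coefficient of coincidence = 0.01100/0.01763 ≈ 0.62.

0.62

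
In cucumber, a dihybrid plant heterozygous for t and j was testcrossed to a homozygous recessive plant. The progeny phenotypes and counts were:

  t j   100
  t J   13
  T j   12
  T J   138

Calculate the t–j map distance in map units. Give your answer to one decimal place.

The two most frequent classes, T J (138) and t j (100), are the parental types, so the F1 was T J / t j.
The recombinant classes are T j and t J: 12 + 13 = 25.
Recombination frequency = 25/263 = 0.0951 ≈ 9.5%, i.e. 9.5 map units.

9.5 map units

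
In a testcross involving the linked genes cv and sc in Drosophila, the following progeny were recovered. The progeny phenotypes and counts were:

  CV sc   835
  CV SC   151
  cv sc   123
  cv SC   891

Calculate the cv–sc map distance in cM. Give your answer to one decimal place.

The two most frequent classes, CV sc (835) and cv SC (891), are the parental types, so the F1 was CV sc / cv SC.
The recombinant classes are CV SC and cv sc: 151 + 123 = 274.
Recombination frequency = 274/2000 = 0.1370 ≈ 13.7%, i.e. 13.7 cM.

13.7 cM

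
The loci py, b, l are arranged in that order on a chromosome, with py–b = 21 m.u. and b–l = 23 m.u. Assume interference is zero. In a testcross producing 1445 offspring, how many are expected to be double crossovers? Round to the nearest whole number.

Map distances give recombination frequencies of 0.210 and 0.230 for the two intervals.
With no interference, expected double-crossover frequency = 0.210 × 0.230 = 0.04830.
Expected number = 0.04830 × 1445 = 69.79 ≈ 70.

70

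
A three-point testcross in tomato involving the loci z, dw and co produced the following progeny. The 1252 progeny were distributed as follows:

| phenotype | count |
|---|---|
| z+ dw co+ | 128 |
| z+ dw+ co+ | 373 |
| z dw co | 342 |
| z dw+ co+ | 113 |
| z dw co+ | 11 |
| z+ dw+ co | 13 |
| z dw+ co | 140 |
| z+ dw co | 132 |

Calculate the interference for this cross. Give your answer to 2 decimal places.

The two most frequent reciprocal classes, z+ dw+ co+ and z dw co, are the parental types, so the F1 was z+ dw+ co+ / z dw co.
The two rarest classes, z+ dw+ co and z dw co+, are the double crossovers. Comparing them with the parentals, only the co allele has switched, so co is the middle locus and the order is z – co – dw.
z–co: (245 + 24)/1252 = 0.2149; co–dw: (268 + 24)/1252 = 0.2332.
Expected DCO frequency = 0.2149 × 0.2332 ≈ 0.05011; observed = 24/1252 ≈ 0.01917.
Coefficient of coincidence = 0.01917/0.05011 ≈ 0.38; interference = 1 − 0.38 = 0.62.

0.62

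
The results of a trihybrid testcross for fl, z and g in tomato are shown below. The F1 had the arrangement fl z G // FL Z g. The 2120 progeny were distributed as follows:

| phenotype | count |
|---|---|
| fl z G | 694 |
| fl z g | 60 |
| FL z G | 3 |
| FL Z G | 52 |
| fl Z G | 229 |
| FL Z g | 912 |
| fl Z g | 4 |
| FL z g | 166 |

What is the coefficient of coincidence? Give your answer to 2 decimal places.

The two rarest classes, FL z G and fl Z g, are the double crossovers. Comparing them with the parentals, only the fl allele has switched, so fl is the middle locus and the order is z – fl – g.
z–fl: (395 + 7)/2120 = 0.1896; fl–g: (112 + 7)/2120 = 0.0561.
Expected DCO frequency = 0.1896 × 0.0561 ≈ 0.01064; observed = 7/2120 ≈ 0.00330.
Coefficient of coincidence = 0.00330/0.01064 ≈ 0.31.

0.31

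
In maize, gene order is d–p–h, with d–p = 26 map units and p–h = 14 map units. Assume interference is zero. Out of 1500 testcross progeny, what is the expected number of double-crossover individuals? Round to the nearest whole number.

Map distances give recombination frequencies of 0.260 and 0.140 for the two intervals.
With no interference, expected double-crossover frequency = 0.260 × 0.140 = 0.03640.
Expected number = 0.03640 × 1500 = 54.60 ≈ 55.

55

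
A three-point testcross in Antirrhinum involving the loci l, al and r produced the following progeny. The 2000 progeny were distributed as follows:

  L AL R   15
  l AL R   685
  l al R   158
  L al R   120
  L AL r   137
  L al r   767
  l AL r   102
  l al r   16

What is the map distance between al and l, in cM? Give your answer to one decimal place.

The two most frequent reciprocal classes, L al r and l AL R, are the parental types, so the F1 was L al r / l AL R.
The two rarest classes, l al r and L AL R, are the double crossovers. Comparing them with the parentals, only the l allele has switched, so l is the middle locus and the order is al – l – r.
Crossovers in the al–l interval produce the single-crossover classes L AL r and l al R (137 + 158 = 295) plus the double crossovers (31).
RF(al–l) = (295 + 31) / 2000 = 326/2000 = 0.1630 → 16.3 cM.

16.3 cM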